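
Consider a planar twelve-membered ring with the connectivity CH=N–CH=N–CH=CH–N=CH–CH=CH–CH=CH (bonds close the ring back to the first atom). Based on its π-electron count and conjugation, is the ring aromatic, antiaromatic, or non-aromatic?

Check conjugation: each doubly-bonded ring atom is sp² with one p-orbital electron; each =N– nitrogen is pyridine-type (lone pair in the sp² plane, one electron in the p orbital) — every position has a p orbital, so the cyclic π system is continuous.
Counting π electrons: 6 × 2 = 12 from the 6 double-bond units.
A 4n π count (12, n = 3) in a planar conjugated ring means antiaromatic.

Antiaromatic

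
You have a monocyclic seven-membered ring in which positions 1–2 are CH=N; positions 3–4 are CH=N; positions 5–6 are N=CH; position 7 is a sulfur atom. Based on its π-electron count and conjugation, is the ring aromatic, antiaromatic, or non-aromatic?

The p orbitals form a continuous loop: the double-bond atoms are sp², each contributing one p electron; the doubly-bonded nitrogens are pyridine-type — their lone pairs lie in the ring plane, leaving one electron in the p orbital; the sulfur donates one lone pair from its p orbital. The ring is fully conjugated.
Tallying contributions gives 3 × 2 = 6 from the double-bond units + 2 from the S atom = 8.
A 4n π count (8, n = 2) in a planar conjugated ring means antiaromatic.

Antiaromatic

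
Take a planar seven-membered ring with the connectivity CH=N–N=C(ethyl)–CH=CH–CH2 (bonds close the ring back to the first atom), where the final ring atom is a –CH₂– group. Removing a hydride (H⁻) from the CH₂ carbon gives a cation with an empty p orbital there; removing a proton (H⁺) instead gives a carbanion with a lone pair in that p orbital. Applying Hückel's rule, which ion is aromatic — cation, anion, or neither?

In either ion the ring is fully conjugated: every atom, including the new sp² carbon, supplies a p orbital.
Cation: 3 × 2 + 0 = 6 π electrons → 4(1)+2, aromatic.
Anion: 3 × 2 + 2 = 8 π electrons → 4(2), antiaromatic.

The cation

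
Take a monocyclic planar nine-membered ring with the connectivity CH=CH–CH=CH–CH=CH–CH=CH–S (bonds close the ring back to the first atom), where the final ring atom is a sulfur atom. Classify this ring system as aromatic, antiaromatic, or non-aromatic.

Aromatic

The p orbitals form a continuous loop: the double-bond atoms are sp², each contributing one p electron; the sulfur donates one lone pair from its p orbital. The ring is fully conjugated.
Adding the contributions, 4 × 2 = 8 from the double-bond units + 2 from the S atom = 10.
10 = 4(2) + 2, which satisfies Hückel's 4n+2 rule.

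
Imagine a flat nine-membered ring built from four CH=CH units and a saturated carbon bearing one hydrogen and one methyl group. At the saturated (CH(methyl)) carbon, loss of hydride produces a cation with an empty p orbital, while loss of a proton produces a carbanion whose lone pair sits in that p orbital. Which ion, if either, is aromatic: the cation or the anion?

The anion

Both ions have a continuous loop of p orbitals — each ring atom is sp².
Cation: 4 × 2 + 0 = 8 π electrons → 4(2), antiaromatic.
Anion: 4 × 2 + 2 = 10 π electrons → 4(2)+2, aromatic.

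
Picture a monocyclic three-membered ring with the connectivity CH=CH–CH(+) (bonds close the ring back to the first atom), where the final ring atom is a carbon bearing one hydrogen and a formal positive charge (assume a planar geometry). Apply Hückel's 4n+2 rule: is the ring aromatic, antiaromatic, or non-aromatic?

Aromatic

Every ring atom contributes a p orbital perpendicular to the ring (each doubly-bonded ring atom is sp² with one p-orbital electron; the carbocation has an empty p orbital), so the π system is cyclic and fully conjugated.
π-electron count: 1 × 2 = 2 from the double-bond unit + 0 from the CH(+) atom = 2.
That gives a 4n+2 count (2, n = 0).
(This ring is the cyclopropenyl cation.)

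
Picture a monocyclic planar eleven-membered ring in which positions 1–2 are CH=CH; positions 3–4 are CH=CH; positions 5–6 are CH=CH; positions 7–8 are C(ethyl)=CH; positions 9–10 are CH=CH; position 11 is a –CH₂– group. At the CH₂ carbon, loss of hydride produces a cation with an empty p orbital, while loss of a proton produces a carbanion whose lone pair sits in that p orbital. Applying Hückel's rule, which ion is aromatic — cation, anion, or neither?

The cation

In both ions every ring atom is sp² and contributes a p orbital, so both rings are fully conjugated.
Cation: 5 × 2 + 0 = 10 π electrons → 4(2)+2, aromatic.
Anion: 5 × 2 + 2 = 12 π electrons → 4(3), antiaromatic.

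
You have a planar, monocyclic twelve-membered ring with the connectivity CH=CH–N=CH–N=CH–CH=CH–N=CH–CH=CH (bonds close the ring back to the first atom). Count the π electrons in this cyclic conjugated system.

12

Every ring atom contributes a p orbital perpendicular to the ring (each doubly-bonded ring atom is sp² with one p-orbital electron; each =N– nitrogen is pyridine-type (lone pair in the sp² plane, one electron in the p orbital)), so the π system is cyclic and fully conjugated.
Counting π electrons: 6 × 2 = 12 from the 6 double-bond units.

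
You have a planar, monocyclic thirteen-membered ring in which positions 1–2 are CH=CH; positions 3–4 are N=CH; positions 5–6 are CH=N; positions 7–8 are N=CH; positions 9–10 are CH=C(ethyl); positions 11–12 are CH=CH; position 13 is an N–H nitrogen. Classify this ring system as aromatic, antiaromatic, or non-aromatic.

Aromatic

All ring atoms are sp² and supply a p orbital to the ring (the double-bond atoms are sp², each contributing one p electron; each =N– nitrogen is pyridine-type (lone pair in the sp² plane, one electron in the p orbital); the pyrrole-type nitrogen donates its lone pair from the p orbital); the conjugation is uninterrupted.
Adding the contributions, 6 × 2 = 12 from the double-bond units + 2 from the NH atom = 14.
Since 14 = 4·3 + 2, the ring meets the 4n+2 criterion.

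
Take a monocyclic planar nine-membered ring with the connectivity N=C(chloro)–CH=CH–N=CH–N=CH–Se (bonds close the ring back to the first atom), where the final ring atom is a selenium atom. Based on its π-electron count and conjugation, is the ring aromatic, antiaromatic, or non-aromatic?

Check conjugation: the double-bond atoms are sp², each contributing one p electron; each sp² =N– keeps its lone pair in-plane and puts one electron into the π system; the selenium donates one lone pair from its p orbital — every position has a p orbital, so the cyclic π system is continuous.
π-electron count: 4 × 2 = 8 from the double-bond units + 2 from the Se atom = 10.
10 = 4(2) + 2, which satisfies Hückel's 4n+2 rule.

Aromatic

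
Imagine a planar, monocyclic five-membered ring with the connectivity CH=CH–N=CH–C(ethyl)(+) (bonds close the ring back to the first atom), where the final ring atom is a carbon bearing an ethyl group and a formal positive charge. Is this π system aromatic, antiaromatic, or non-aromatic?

Antiaromatic

Check conjugation: every atom in a ring double bond is sp² and brings one electron to the p orbital; the doubly-bonded nitrogens are pyridine-type — their lone pairs lie in the ring plane, leaving one electron in the p orbital; the carbocation has an empty p orbital — every position has a p orbital, so the cyclic π system is continuous.
Counting π electrons: 2 × 2 = 4 from the double-bond units + 0 from the C(ethyl)(+) atom = 4.
4 is a 4n count (n = 1), so the planar conjugated ring is antiaromatic.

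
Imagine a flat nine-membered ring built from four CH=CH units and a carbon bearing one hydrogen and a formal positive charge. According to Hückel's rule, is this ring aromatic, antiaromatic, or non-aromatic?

Every ring atom contributes a p orbital perpendicular to the ring (the double-bond atoms are sp², each contributing one p electron; the carbocation has an empty p orbital), so the π system is cyclic and fully conjugated.
Counting π electrons: 4 × 2 = 8 from the double-bond units + 0 from the CH(+) atom = 8.
With 8 = 4·2 π electrons, Hückel's rule classifies the planar ring as antiaromatic.

Antiaromatic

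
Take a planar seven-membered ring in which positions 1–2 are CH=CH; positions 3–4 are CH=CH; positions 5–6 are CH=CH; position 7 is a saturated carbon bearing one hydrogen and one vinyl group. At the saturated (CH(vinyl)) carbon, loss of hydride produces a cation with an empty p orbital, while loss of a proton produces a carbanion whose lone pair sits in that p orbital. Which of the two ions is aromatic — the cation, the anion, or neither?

Once that carbon is sp², every ring atom has a p orbital and both ions are fully conjugated.
Cation: 3 × 2 + 0 = 6 π electrons → 4(1)+2, aromatic.
Anion: 3 × 2 + 2 = 8 π electrons → 4(2), antiaromatic.

The cation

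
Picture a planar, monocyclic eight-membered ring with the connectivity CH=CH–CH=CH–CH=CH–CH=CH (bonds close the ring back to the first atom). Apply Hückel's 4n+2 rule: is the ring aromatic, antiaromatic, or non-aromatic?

Every ring atom contributes a p orbital perpendicular to the ring (each doubly-bonded ring atom is sp² with one p-orbital electron), so the π system is cyclic and fully conjugated.
Counting π electrons: 4 × 2 = 8 from the 4 double-bond units.
With 8 = 4·2 π electrons, Hückel's rule classifies the planar ring as antiaromatic.

Antiaromatic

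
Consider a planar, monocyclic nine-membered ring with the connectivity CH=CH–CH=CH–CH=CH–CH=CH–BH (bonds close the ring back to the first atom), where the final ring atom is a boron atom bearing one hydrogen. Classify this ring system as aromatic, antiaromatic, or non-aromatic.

Antiaromatic

The p orbitals form a continuous loop: every atom in a ring double bond is sp² and brings one electron to the p orbital; the boron has an empty p orbital. The ring is fully conjugated.
π-electron count: 4 × 2 = 8 from the double-bond units + 0 from the BH atom = 8.
8 is a 4n count (n = 2), so the planar conjugated ring is antiaromatic.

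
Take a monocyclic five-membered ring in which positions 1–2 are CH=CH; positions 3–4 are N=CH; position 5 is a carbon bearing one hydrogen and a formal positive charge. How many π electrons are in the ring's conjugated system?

All ring atoms are sp² and supply a p orbital to the ring (each doubly-bonded ring atom is sp² with one p-orbital electron; the doubly-bonded nitrogens are pyridine-type — their lone pairs lie in the ring plane, leaving one electron in the p orbital; the carbocation has an empty p orbital); the conjugation is uninterrupted.
Tallying contributions gives 2 × 2 = 4 from the double-bond units + 0 from the CH(+) atom = 4.

4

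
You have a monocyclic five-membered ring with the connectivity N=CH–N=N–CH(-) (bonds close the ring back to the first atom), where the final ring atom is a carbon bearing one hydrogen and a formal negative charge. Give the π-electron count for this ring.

6

Every ring atom contributes a p orbital perpendicular to the ring (every atom in a ring double bond is sp² and brings one electron to the p orbital; each =N– nitrogen is pyridine-type (lone pair in the sp² plane, one electron in the p orbital); the carbanion's lone pair occupies the p orbital), so the π system is cyclic and fully conjugated.
π-electron count: 2 × 2 = 4 from the double-bond units + 2 from the CH(-) atom = 6.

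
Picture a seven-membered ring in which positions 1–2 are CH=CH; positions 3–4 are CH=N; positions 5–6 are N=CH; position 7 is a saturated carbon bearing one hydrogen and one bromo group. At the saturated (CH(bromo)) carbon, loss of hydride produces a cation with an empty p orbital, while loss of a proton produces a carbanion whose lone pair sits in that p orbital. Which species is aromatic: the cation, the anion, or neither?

In both ions every ring atom is sp² and contributes a p orbital, so both rings are fully conjugated.
Cation: 3 × 2 + 0 = 6 π electrons → 4(1)+2, aromatic.
Anion: 3 × 2 + 2 = 8 π electrons → 4(2), antiaromatic.

The cation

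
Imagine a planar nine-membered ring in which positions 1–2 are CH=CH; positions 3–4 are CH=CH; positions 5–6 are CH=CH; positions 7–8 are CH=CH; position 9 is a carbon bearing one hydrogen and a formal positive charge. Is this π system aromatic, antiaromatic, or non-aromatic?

All ring atoms are sp² and supply a p orbital to the ring (each doubly-bonded ring atom is sp² with one p-orbital electron; the carbocation has an empty p orbital); the conjugation is uninterrupted.
Counting π electrons: 4 × 2 = 8 from the double-bond units + 0 from the CH(+) atom = 8.
8 = 4(2); a planar, fully conjugated 4n system is antiaromatic.

Antiaromatic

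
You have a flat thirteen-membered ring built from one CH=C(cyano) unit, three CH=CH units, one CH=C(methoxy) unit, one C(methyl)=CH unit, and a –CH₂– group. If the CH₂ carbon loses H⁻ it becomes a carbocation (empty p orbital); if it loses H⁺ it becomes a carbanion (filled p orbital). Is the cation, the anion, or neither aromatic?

Both ions have a continuous loop of p orbitals — each ring atom is sp².
Cation: 6 × 2 + 0 = 12 π electrons → 4(3), antiaromatic.
Anion: 6 × 2 + 2 = 14 π electrons → 4(3)+2, aromatic.

The anion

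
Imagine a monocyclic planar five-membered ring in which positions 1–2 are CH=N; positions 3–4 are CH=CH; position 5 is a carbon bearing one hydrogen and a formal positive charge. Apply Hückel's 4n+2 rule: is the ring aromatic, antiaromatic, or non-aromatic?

Antiaromatic

Every ring atom contributes a p orbital perpendicular to the ring (each doubly-bonded ring atom is sp² with one p-orbital electron; each sp² =N– keeps its lone pair in-plane and puts one electron into the π system; the carbocation has an empty p orbital), so the π system is cyclic and fully conjugated.
Adding the contributions, 2 × 2 = 4 from the double-bond units + 0 from the CH(+) atom = 4.
With 4 = 4·1 π electrons, Hückel's rule classifies the planar ring as antiaromatic.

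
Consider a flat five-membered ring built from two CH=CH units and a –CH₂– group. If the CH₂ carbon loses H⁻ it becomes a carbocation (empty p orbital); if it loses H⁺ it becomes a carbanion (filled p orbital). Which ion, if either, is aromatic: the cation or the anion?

The anion

Once that carbon is sp², every ring atom has a p orbital and both ions are fully conjugated.
Cation: 2 × 2 + 0 = 4 π electrons → 4(1), antiaromatic.
Anion: 2 × 2 + 2 = 6 π electrons → 4(1)+2, aromatic.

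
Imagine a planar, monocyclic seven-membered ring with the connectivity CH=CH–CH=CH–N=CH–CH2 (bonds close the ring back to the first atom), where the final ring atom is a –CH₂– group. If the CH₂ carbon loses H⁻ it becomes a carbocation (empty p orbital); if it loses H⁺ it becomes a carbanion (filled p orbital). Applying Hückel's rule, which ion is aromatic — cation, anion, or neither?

The cation

In either ion the ring is fully conjugated: every atom, including the new sp² carbon, supplies a p orbital.
Cation: 3 × 2 + 0 = 6 π electrons → 4(1)+2, aromatic.
Anion: 3 × 2 + 2 = 8 π electrons → 4(2), antiaromatic.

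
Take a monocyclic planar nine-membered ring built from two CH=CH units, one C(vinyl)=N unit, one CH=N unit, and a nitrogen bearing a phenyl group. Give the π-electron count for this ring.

All ring atoms are sp² and supply a p orbital to the ring (the double-bond atoms are sp², each contributing one p electron; each =N– nitrogen is pyridine-type (lone pair in the sp² plane, one electron in the p orbital); the pyrrole-type nitrogen donates its lone pair from the p orbital); the conjugation is uninterrupted.
Tallying contributions gives 4 × 2 = 8 from the double-bond units + 2 from the N(phenyl) atom = 10.

10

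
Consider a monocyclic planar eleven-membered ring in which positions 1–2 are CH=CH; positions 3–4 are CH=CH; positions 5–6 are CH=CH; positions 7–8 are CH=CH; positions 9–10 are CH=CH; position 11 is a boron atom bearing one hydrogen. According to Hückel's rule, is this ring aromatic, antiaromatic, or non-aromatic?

Aromatic

The p orbitals form a continuous loop: the double-bond atoms are sp², each contributing one p electron; the boron has an empty p orbital. The ring is fully conjugated.
Adding the contributions, 5 × 2 = 10 from the double-bond units + 0 from the BH atom = 10.
10 = 4(2) + 2, which satisfies Hückel's 4n+2 rule.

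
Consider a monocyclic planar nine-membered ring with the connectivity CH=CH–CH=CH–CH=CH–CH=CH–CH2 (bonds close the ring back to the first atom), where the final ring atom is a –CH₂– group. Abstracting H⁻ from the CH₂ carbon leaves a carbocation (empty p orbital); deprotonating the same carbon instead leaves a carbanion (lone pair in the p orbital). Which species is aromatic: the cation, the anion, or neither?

The anion

Both ions have a continuous loop of p orbitals — each ring atom is sp².
Cation: 4 × 2 + 0 = 8 π electrons → 4(2), antiaromatic.
Anion: 4 × 2 + 2 = 10 π electrons → 4(2)+2, aromatic.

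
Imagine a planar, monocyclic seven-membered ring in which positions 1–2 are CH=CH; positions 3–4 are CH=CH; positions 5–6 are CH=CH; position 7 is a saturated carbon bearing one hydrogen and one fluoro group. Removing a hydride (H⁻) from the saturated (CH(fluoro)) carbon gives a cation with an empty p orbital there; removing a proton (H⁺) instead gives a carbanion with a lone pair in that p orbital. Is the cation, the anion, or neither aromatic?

In both ions every ring atom is sp² and contributes a p orbital, so both rings are fully conjugated.
Cation: 3 × 2 + 0 = 6 π electrons → 4(1)+2, aromatic.
Anion: 3 × 2 + 2 = 8 π electrons → 4(2), antiaromatic.

The cation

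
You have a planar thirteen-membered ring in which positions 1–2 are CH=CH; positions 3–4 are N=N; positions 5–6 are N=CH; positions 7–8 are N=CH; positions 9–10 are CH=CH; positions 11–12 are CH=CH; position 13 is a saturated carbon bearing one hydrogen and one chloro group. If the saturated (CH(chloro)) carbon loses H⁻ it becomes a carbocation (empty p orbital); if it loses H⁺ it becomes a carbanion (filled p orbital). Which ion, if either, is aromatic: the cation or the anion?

In either ion the ring is fully conjugated: every atom, including the new sp² carbon, supplies a p orbital.
Cation: 6 × 2 + 0 = 12 π electrons → 4(3), antiaromatic.
Anion: 6 × 2 + 2 = 14 π electrons → 4(3)+2, aromatic.

The anion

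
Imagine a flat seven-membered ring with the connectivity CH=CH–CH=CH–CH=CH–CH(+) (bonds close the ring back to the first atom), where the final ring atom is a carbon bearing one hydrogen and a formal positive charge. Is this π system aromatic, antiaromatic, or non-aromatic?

The p orbitals form a continuous loop: every atom in a ring double bond is sp² and brings one electron to the p orbital; the carbocation has an empty p orbital. The ring is fully conjugated.
Adding the contributions, 3 × 2 = 6 from the double-bond units + 0 from the CH(+) atom = 6.
6 = 4(1) + 2, which satisfies Hückel's 4n+2 rule.

Aromatic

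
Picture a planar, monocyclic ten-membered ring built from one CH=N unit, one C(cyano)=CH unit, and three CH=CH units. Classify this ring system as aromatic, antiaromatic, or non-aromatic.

Check conjugation: each doubly-bonded ring atom is sp² with one p-orbital electron; each =N– nitrogen is pyridine-type (lone pair in the sp² plane, one electron in the p orbital) — every position has a p orbital, so the cyclic π system is continuous.
Adding the contributions, 5 × 2 = 10 from the 5 double-bond units.
Since 10 = 4·2 + 2, the ring meets the 4n+2 criterion.

Aromatic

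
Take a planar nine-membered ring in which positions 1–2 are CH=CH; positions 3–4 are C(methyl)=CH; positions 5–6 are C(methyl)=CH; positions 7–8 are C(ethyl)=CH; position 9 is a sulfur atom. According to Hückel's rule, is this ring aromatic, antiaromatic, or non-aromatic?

All ring atoms are sp² and supply a p orbital to the ring (each doubly-bonded ring atom is sp² with one p-orbital electron; the sulfur donates one lone pair from its p orbital); the conjugation is uninterrupted.
Counting π electrons: 4 × 2 = 8 from the double-bond units + 2 from the S atom = 10.
With 10 π electrons (n = 2), the Hückel 4n+2 condition holds.

Aromatic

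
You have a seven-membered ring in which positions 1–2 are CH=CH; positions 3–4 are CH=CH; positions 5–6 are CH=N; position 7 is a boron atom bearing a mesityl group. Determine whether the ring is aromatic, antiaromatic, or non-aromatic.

All ring atoms are sp² and supply a p orbital to the ring (the double-bond atoms are sp², each contributing one p electron; the doubly-bonded nitrogens are pyridine-type — their lone pairs lie in the ring plane, leaving one electron in the p orbital; the boron has an empty p orbital); the conjugation is uninterrupted.
π-electron count: 3 × 2 = 6 from the double-bond units + 0 from the B(mesityl) atom = 6.
With 6 π electrons (n = 1), the Hückel 4n+2 condition holds.

Aromatic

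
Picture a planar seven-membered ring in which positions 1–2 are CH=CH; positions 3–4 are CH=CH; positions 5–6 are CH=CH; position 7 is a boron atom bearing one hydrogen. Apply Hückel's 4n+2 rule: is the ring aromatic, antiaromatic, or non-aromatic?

The p orbitals form a continuous loop: the double-bond atoms are sp², each contributing one p electron; the boron has an empty p orbital. The ring is fully conjugated.
π-electron count: 3 × 2 = 6 from the double-bond units + 0 from the BH atom = 6.
6 = 4(1) + 2, which satisfies Hückel's 4n+2 rule.

Aromatic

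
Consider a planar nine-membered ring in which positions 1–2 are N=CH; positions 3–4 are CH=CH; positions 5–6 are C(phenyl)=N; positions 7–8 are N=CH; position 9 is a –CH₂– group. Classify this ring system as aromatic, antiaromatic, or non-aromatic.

At the CH2 position, the tetrahedral CH₂ carbon is sp³ and has no p orbital in the ring π system; the ring's p-orbital overlap is broken there.
A ring that is not fully conjugated cannot be aromatic or antiaromatic regardless of its π-electron count.

Non-aromatic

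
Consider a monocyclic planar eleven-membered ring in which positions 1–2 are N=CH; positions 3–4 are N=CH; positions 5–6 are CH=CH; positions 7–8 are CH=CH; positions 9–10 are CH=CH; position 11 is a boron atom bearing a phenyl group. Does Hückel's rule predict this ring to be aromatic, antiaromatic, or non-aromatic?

Aromatic

Check conjugation: each doubly-bonded ring atom is sp² with one p-orbital electron; the doubly-bonded nitrogens are pyridine-type — their lone pairs lie in the ring plane, leaving one electron in the p orbital; the boron has an empty p orbital — every position has a p orbital, so the cyclic π system is continuous.
Adding the contributions, 5 × 2 = 10 from the double-bond units + 0 from the B(phenyl) atom = 10.
10 = 4(2) + 2, which satisfies Hückel's 4n+2 rule.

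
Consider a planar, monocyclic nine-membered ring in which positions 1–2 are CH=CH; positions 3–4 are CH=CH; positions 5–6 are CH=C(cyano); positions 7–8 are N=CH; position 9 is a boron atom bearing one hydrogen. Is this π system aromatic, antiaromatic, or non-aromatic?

Every ring atom contributes a p orbital perpendicular to the ring (the double-bond atoms are sp², each contributing one p electron; the doubly-bonded nitrogens are pyridine-type — their lone pairs lie in the ring plane, leaving one electron in the p orbital; the boron has an empty p orbital), so the π system is cyclic and fully conjugated.
Adding the contributions, 4 × 2 = 8 from the double-bond units + 0 from the BH atom = 8.
8 = 4(2); a planar, fully conjugated 4n system is antiaromatic.

Antiaromatic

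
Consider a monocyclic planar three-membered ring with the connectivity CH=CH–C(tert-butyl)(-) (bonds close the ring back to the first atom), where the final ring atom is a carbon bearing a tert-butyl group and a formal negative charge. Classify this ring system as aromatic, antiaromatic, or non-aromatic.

Antiaromatic

Check conjugation: each doubly-bonded ring atom is sp² with one p-orbital electron; the carbanion's lone pair occupies the p orbital — every position has a p orbital, so the cyclic π system is continuous.
Tallying contributions gives 1 × 2 = 2 from the double-bond unit + 2 from the C(tert-butyl)(-) atom = 4.
4 = 4(1); a planar, fully conjugated 4n system is antiaromatic.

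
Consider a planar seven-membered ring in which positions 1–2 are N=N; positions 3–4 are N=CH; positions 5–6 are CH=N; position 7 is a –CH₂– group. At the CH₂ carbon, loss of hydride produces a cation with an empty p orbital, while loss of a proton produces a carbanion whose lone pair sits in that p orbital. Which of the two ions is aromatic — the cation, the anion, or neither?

In either ion the ring is fully conjugated: every atom, including the new sp² carbon, supplies a p orbital.
Cation: 3 × 2 + 0 = 6 π electrons → 4(1)+2, aromatic.
Anion: 3 × 2 + 2 = 8 π electrons → 4(2), antiaromatic.

The cation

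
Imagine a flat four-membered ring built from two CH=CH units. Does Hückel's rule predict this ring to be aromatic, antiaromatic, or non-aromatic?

Antiaromatic

The p orbitals form a continuous loop: every atom in a ring double bond is sp² and brings one electron to the p orbital. The ring is fully conjugated.
Tallying contributions gives 2 × 2 = 4 from the 2 double-bond units.
4 is a 4n count (n = 1), so the planar conjugated ring is antiaromatic.
(The species described is cyclobutadiene.)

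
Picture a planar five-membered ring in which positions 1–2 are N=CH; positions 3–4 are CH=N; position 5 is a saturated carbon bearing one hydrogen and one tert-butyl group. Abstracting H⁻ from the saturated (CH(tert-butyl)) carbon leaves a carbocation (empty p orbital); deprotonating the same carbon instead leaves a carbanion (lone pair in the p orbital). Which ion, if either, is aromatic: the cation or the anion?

The anion

In either ion the ring is fully conjugated: every atom, including the new sp² carbon, supplies a p orbital.
Cation: 2 × 2 + 0 = 4 π electrons → 4(1), antiaromatic.
Anion: 2 × 2 + 2 = 6 π electrons → 4(1)+2, aromatic.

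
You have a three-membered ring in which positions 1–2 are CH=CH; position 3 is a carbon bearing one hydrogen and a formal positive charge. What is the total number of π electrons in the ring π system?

2

Check conjugation: every atom in a ring double bond is sp² and brings one electron to the p orbital; the carbocation has an empty p orbital — every position has a p orbital, so the cyclic π system is continuous.
π-electron count: 1 × 2 = 2 from the double-bond unit + 0 from the CH(+) atom = 2.
(This ring is the cyclopropenyl cation.)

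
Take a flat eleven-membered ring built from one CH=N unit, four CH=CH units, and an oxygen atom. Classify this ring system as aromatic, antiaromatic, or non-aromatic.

Antiaromatic

All ring atoms are sp² and supply a p orbital to the ring (every atom in a ring double bond is sp² and brings one electron to the p orbital; each sp² =N– keeps its lone pair in-plane and puts one electron into the π system; the oxygen donates one lone pair from its p orbital); the conjugation is uninterrupted.
Tallying contributions gives 5 × 2 = 10 from the double-bond units + 2 from the O atom = 12.
A 4n π count (12, n = 3) in a planar conjugated ring means antiaromatic.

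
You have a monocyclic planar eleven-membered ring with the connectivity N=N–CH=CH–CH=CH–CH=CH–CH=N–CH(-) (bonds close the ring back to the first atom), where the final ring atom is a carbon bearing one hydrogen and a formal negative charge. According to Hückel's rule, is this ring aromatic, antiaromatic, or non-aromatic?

Antiaromatic

Every ring atom contributes a p orbital perpendicular to the ring (every atom in a ring double bond is sp² and brings one electron to the p orbital; the doubly-bonded nitrogens are pyridine-type — their lone pairs lie in the ring plane, leaving one electron in the p orbital; the carbanion's lone pair occupies the p orbital), so the π system is cyclic and fully conjugated.
Adding the contributions, 5 × 2 = 10 from the double-bond units + 2 from the CH(-) atom = 12.
12 = 4(3); a planar, fully conjugated 4n system is antiaromatic.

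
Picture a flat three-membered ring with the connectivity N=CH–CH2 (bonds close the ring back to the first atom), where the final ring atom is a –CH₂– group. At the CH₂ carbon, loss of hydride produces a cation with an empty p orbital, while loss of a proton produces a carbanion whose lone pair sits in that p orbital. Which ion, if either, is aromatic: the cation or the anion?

In both ions every ring atom is sp² and contributes a p orbital, so both rings are fully conjugated.
Cation: 1 × 2 + 0 = 2 π electrons → 4(0)+2, aromatic.
Anion: 1 × 2 + 2 = 4 π electrons → 4(1), antiaromatic.

The cation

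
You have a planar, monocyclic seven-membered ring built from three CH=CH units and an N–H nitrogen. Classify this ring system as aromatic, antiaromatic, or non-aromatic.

Antiaromatic

The p orbitals form a continuous loop: each doubly-bonded ring atom is sp² with one p-orbital electron; the pyrrole-type nitrogen donates its lone pair from the p orbital. The ring is fully conjugated.
π-electron count: 3 × 2 = 6 from the double-bond units + 2 from the NH atom = 8.
A 4n π count (8, n = 2) in a planar conjugated ring means antiaromatic.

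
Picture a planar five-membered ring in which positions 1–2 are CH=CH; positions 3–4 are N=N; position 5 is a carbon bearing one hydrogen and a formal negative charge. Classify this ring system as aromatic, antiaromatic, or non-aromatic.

All ring atoms are sp² and supply a p orbital to the ring (every atom in a ring double bond is sp² and brings one electron to the p orbital; each =N– nitrogen is pyridine-type (lone pair in the sp² plane, one electron in the p orbital); the carbanion's lone pair occupies the p orbital); the conjugation is uninterrupted.
Counting π electrons: 2 × 2 = 4 from the double-bond units + 2 from the CH(-) atom = 6.
6 = 4(1) + 2, which satisfies Hückel's 4n+2 rule.

Aromatic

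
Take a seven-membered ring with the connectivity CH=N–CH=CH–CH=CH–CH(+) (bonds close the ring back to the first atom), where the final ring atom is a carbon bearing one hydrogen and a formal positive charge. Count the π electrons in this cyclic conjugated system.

6

Check conjugation: every atom in a ring double bond is sp² and brings one electron to the p orbital; each sp² =N– keeps its lone pair in-plane and puts one electron into the π system; the carbocation has an empty p orbital — every position has a p orbital, so the cyclic π system is continuous.
π-electron count: 3 × 2 = 6 from the double-bond units + 0 from the CH(+) atom = 6.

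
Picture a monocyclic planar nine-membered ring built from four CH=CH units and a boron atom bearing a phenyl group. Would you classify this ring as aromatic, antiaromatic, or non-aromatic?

Check conjugation: each doubly-bonded ring atom is sp² with one p-orbital electron; the boron has an empty p orbital — every position has a p orbital, so the cyclic π system is continuous.
Adding the contributions, 4 × 2 = 8 from the double-bond units + 0 from the B(phenyl) atom = 8.
With 8 = 4·2 π electrons, Hückel's rule classifies the planar ring as antiaromatic.

Antiaromatic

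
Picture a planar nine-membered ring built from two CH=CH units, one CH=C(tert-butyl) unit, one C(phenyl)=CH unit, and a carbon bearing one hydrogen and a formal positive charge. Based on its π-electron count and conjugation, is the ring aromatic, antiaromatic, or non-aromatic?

Check conjugation: every atom in a ring double bond is sp² and brings one electron to the p orbital; the carbocation has an empty p orbital — every position has a p orbital, so the cyclic π system is continuous.
π-electron count: 4 × 2 = 8 from the double-bond units + 0 from the CH(+) atom = 8.
With 8 = 4·2 π electrons, Hückel's rule classifies the planar ring as antiaromatic.

Antiaromatic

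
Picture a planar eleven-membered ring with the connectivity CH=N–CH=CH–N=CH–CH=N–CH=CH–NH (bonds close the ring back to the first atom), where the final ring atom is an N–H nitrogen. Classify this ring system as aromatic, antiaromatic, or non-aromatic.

The p orbitals form a continuous loop: each doubly-bonded ring atom is sp² with one p-orbital electron; the doubly-bonded nitrogens are pyridine-type — their lone pairs lie in the ring plane, leaving one electron in the p orbital; the pyrrole-type nitrogen donates its lone pair from the p orbital. The ring is fully conjugated.
Tallying contributions gives 5 × 2 = 10 from the double-bond units + 2 from the NH atom = 12.
With 12 = 4·3 π electrons, Hückel's rule classifies the planar ring as antiaromatic.

Antiaromatic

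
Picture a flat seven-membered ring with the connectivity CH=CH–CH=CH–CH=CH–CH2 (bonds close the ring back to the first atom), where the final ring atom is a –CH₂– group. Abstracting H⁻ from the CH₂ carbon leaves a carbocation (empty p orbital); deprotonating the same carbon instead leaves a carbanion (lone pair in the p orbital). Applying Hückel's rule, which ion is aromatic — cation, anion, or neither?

Both ions have a continuous loop of p orbitals — each ring atom is sp².
Cation: 3 × 2 + 0 = 6 π electrons → 4(1)+2, aromatic.
Anion: 3 × 2 + 2 = 8 π electrons → 4(2), antiaromatic.

The cation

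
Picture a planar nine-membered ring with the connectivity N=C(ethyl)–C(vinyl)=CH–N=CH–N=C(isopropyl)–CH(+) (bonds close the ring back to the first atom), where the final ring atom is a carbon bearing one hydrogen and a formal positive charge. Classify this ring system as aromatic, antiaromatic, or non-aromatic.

Every ring atom contributes a p orbital perpendicular to the ring (the double-bond atoms are sp², each contributing one p electron; each sp² =N– keeps its lone pair in-plane and puts one electron into the π system; the carbocation has an empty p orbital), so the π system is cyclic and fully conjugated.
Adding the contributions, 4 × 2 = 8 from the double-bond units + 0 from the CH(+) atom = 8.
8 is a 4n count (n = 2), so the planar conjugated ring is antiaromatic.

Antiaromatic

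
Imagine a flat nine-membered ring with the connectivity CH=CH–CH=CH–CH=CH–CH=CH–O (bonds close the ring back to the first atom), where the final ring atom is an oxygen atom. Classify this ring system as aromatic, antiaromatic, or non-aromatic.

Aromatic

The p orbitals form a continuous loop: the double-bond atoms are sp², each contributing one p electron; the oxygen donates one lone pair from its p orbital. The ring is fully conjugated.
Counting π electrons: 4 × 2 = 8 from the double-bond units + 2 from the O atom = 10.
10 = 4(2) + 2, which satisfies Hückel's 4n+2 rule.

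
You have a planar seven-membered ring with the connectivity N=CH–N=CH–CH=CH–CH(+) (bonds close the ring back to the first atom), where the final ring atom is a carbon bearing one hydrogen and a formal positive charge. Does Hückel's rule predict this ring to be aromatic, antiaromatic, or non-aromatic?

Aromatic

The p orbitals form a continuous loop: every atom in a ring double bond is sp² and brings one electron to the p orbital; each =N– nitrogen is pyridine-type (lone pair in the sp² plane, one electron in the p orbital); the carbocation has an empty p orbital. The ring is fully conjugated.
Tallying contributions gives 3 × 2 = 6 from the double-bond units + 0 from the CH(+) atom = 6.
That gives a 4n+2 count (6, n = 1).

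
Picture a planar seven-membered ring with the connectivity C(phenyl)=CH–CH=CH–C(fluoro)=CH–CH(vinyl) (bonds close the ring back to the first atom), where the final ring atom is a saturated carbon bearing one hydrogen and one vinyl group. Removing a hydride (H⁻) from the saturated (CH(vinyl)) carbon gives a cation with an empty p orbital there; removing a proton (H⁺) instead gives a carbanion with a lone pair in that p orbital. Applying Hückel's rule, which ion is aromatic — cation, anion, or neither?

The cation

In either ion the ring is fully conjugated: every atom, including the new sp² carbon, supplies a p orbital.
Cation: 3 × 2 + 0 = 6 π electrons → 4(1)+2, aromatic.
Anion: 3 × 2 + 2 = 8 π electrons → 4(2), antiaromatic.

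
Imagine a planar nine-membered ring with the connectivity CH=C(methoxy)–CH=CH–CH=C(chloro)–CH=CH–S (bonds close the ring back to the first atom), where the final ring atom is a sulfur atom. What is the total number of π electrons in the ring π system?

10

All ring atoms are sp² and supply a p orbital to the ring (the double-bond atoms are sp², each contributing one p electron; the sulfur donates one lone pair from its p orbital); the conjugation is uninterrupted.
π-electron count: 4 × 2 = 8 from the double-bond units + 2 from the S atom = 10.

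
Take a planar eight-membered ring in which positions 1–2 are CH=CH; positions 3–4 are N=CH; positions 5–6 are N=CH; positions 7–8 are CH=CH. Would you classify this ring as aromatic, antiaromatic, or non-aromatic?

Every ring atom contributes a p orbital perpendicular to the ring (every atom in a ring double bond is sp² and brings one electron to the p orbital; each =N– nitrogen is pyridine-type (lone pair in the sp² plane, one electron in the p orbital)), so the π system is cyclic and fully conjugated.
Tallying contributions gives 4 × 2 = 8 from the 4 double-bond units.
8 is a 4n count (n = 2), so the planar conjugated ring is antiaromatic.

Antiaromatic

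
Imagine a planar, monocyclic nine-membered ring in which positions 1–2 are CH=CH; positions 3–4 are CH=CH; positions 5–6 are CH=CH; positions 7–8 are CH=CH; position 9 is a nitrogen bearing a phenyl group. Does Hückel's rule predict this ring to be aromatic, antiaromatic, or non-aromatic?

Aromatic

All ring atoms are sp² and supply a p orbital to the ring (each doubly-bonded ring atom is sp² with one p-orbital electron; the pyrrole-type nitrogen donates its lone pair from the p orbital); the conjugation is uninterrupted.
π-electron count: 4 × 2 = 8 from the double-bond units + 2 from the N(phenyl) atom = 10.
10 = 4(2) + 2, which satisfies Hückel's 4n+2 rule.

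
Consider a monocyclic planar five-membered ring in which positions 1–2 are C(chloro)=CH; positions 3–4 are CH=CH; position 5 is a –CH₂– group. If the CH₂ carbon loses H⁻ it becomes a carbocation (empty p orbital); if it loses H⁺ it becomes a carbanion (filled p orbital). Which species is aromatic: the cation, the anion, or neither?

The anion

Once that carbon is sp², every ring atom has a p orbital and both ions are fully conjugated.
Cation: 2 × 2 + 0 = 4 π electrons → 4(1), antiaromatic.
Anion: 2 × 2 + 2 = 6 π electrons → 4(1)+2, aromatic.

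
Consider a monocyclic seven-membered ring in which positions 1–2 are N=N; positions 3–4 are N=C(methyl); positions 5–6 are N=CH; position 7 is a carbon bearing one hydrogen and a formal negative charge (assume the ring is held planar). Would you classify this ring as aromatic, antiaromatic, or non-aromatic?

The p orbitals form a continuous loop: each doubly-bonded ring atom is sp² with one p-orbital electron; the doubly-bonded nitrogens are pyridine-type — their lone pairs lie in the ring plane, leaving one electron in the p orbital; the carbanion's lone pair occupies the p orbital. The ring is fully conjugated.
π-electron count: 3 × 2 = 6 from the double-bond units + 2 from the CH(-) atom = 8.
A 4n π count (8, n = 2) in a planar conjugated ring means antiaromatic.

Antiaromatic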